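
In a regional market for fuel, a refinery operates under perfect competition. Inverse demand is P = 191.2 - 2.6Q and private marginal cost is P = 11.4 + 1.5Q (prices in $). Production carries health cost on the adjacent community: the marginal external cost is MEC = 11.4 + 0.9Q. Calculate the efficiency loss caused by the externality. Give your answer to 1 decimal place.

Market equilibrium (private): 11.4 + 1.5Q = 191.2 - 2.6Q → Q_m = 43.8537.
Social marginal cost = private MC + MEC = 22.8 + 2.4Q.
Set SMC = demand: 22.8 + 2.4Q = 191.2 - 2.6Q → Q* = 33.6800.
Between Q* and Q_m the wedge SMC − demand runs linearly from 0 to MEC(Q_m), so the loss is a triangle.
DWL = ½ × 10.1737 × 50.8683 = 258.7594.

DWL = $258.8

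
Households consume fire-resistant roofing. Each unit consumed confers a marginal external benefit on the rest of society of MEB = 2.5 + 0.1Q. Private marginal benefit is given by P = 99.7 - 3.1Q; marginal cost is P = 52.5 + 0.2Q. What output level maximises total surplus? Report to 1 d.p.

Q* = 15.5

Social marginal benefit = demand + MEB = 102.2 - 3.0Q.
Set SMB = MC: 102.2 - 3.0Q = 52.5 + 0.2Q → Q* = 15.5313.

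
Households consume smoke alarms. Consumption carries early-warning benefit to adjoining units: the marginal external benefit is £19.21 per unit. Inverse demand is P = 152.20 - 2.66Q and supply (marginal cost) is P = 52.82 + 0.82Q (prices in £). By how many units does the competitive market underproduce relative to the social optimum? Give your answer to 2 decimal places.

5.52 units

Market equilibrium (private): 52.82 + 0.82Q = 152.20 - 2.66Q → Q_m = 28.5575.
Social marginal benefit = demand + MEB = 171.41 - 2.66Q.
Set SMB = MC: 171.41 - 2.66Q = 52.82 + 0.82Q → Q* = 34.0776.
Gap = |28.5575 − 34.0776| = 5.5201.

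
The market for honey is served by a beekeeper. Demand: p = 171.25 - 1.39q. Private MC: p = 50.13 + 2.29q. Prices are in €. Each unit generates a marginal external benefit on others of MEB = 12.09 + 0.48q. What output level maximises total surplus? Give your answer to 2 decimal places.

q* = 41.63

Social marginal cost = private MC − MEB = 38.04 + 1.81q.
Set SMC = demand: 38.04 + 1.81q = 171.25 - 1.39q → q* = 41.6281.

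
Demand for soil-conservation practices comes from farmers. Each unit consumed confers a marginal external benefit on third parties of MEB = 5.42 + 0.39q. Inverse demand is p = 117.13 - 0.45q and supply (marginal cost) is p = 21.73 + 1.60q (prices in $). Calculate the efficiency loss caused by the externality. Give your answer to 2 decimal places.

DWL = $167.32

Market equilibrium (private): 21.73 + 1.60q = 117.13 - 0.45q → q_m = 46.5366.
Social marginal benefit = demand + MEB = 122.55 - 0.06q.
Set SMB = MC: 122.55 - 0.06q = 21.73 + 1.60q → q* = 60.7349.
Between q* and q_m the wedge SMB − MC runs linearly from 0 to MEB(q_m), so the loss is a triangle.
DWL = ½ × 14.1983 × 23.5693 = 167.3220.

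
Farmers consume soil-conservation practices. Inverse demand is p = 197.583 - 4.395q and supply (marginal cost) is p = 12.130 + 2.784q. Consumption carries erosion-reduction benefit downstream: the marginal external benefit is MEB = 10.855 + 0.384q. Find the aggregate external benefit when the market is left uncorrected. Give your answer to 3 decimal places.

Market equilibrium (private): 12.130 + 2.784q = 197.583 - 4.395q → q_m = 25.8327.
Total external benefit = ∫₀^{q_m} (10.855 + 0.384q) dq = 10.855×25.8327 + ½×0.384×25.8327² = 408.5410.

408.541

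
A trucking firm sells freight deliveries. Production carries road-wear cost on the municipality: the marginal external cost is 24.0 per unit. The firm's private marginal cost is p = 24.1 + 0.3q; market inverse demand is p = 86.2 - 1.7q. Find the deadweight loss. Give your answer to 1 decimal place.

DWL = 144.0

Market equilibrium (private): 24.1 + 0.3q = 86.2 - 1.7q → q_m = 31.0500.
Social marginal cost = private MC + MEC = 48.1 + 0.3q.
Set SMC = demand: 48.1 + 0.3q = 86.2 - 1.7q → q* = 19.0500.
The loss is the area between SMC and demand from q* to q_m; with linear curves that's a triangle of height MEC(q_m).
DWL = ½ × 12.0000 × 24.0000 = 144.0000.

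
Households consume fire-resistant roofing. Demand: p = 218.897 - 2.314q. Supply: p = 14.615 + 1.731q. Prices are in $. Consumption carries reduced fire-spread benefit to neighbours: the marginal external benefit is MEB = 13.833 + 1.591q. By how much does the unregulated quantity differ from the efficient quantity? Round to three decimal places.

Market equilibrium (private): 14.615 + 1.731q = 218.897 - 2.314q → q_m = 50.5023.
Social marginal benefit = demand + MEB = 232.730 - 0.723q.
Set SMB = MC: 232.730 - 0.723q = 14.615 + 1.731q → q* = 88.8814.
Gap = |50.5023 − 88.8814| = 38.3791.

38.379 units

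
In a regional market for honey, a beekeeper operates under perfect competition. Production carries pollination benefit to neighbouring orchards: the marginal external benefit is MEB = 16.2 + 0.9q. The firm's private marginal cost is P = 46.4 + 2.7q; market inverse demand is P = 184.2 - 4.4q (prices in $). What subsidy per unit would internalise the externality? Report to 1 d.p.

subsidy = $38.6 per unit

Social marginal cost = private MC − MEB = 30.2 + 1.8q.
Set SMC = demand: 30.2 + 1.8q = 184.2 - 4.4q → q* = 24.8387.
The Pigouvian subsidy equals MEB at q*: 16.2 + 0.9×24.8387 = 38.5548.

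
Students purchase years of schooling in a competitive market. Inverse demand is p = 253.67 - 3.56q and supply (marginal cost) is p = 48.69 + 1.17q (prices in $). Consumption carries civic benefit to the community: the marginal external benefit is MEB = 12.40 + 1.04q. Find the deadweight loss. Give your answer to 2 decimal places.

DWL = $447.53

Market equilibrium (private): 48.69 + 1.17q = 253.67 - 3.56q → q_m = 43.3362.
Social marginal benefit = demand + MEB = 266.07 - 2.52q.
Set SMB = MC: 266.07 - 2.52q = 48.69 + 1.17q → q* = 58.9106.
The welfare-loss triangle has base |q_m − q*| and height MEB(q_m) (the vertical gap between SMB and MC is zero at q* and MEB at q_m).
DWL = ½ × 15.5744 × 57.4696 = 447.5273.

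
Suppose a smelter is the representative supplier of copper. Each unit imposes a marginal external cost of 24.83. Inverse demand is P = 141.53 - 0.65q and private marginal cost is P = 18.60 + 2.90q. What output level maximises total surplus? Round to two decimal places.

q* = 27.63

Social marginal cost = private MC + MEC = 43.43 + 2.90q.
Set SMC = demand: 43.43 + 2.90q = 141.53 - 0.65q → q* = 27.6338.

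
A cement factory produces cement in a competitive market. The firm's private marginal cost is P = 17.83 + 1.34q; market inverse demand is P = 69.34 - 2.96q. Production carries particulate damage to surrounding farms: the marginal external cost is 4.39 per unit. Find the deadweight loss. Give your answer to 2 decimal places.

Market equilibrium (private): 17.83 + 1.34q = 69.34 - 2.96q → q_m = 11.9791.
Social marginal cost = private MC + MEC = 22.22 + 1.34q.
Set SMC = demand: 22.22 + 1.34q = 69.34 - 2.96q → q* = 10.9581.
The welfare-loss triangle has base |q_m − q*| and height MEC(q_m) (the vertical gap between SMC and demand is zero at q* and MEC at q_m).
DWL = ½ × 1.0210 × 4.3900 = 2.2411.

DWL = 2.24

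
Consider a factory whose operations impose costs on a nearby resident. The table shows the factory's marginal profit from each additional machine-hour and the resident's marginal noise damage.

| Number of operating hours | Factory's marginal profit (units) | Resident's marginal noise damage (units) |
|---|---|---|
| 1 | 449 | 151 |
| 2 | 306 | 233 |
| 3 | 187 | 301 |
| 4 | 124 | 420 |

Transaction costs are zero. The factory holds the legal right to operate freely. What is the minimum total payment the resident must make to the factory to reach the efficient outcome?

311

Left alone the factory would choose level 4 (marginal profit stays positive).
Efficient level: k* = 2 (marginal profit ≥ marginal noise damage through 2).
The resident must at least cover the factory's forgone profit from cutting 4→2: 187 + 124 = 311.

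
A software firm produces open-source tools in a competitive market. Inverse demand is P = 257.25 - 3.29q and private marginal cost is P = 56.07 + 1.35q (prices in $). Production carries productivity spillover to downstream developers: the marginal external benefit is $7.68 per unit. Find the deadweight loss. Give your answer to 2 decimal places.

DWL = $6.36

Market equilibrium (private): 56.07 + 1.35q = 257.25 - 3.29q → q_m = 43.3578.
Social marginal cost = private MC − MEB = 48.39 + 1.35q.
Set SMC = demand: 48.39 + 1.35q = 257.25 - 3.29q → q* = 45.0129.
Between q* and q_m the wedge demand − SMC runs linearly from 0 to MEB(q_m), so the loss is a triangle.
DWL = ½ × 1.6551 × 7.6800 = 6.3556.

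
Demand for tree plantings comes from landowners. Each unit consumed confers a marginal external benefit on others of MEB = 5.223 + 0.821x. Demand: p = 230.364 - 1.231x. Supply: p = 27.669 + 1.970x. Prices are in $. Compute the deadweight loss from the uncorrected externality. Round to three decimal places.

DWL = $687.618

Market equilibrium (private): 27.669 + 1.970x = 230.364 - 1.231x → x_m = 63.3224.
Social marginal benefit = demand + MEB = 235.587 - 0.410x.
Set SMB = MC: 235.587 - 0.410x = 27.669 + 1.970x → x* = 87.3605.
Height of the DWL triangle at x_m is SMB(x_m) − MC(x_m) = MEB(x_m) = 57.2107.
DWL = ½ × 24.0381 × 57.2107 = 687.6183.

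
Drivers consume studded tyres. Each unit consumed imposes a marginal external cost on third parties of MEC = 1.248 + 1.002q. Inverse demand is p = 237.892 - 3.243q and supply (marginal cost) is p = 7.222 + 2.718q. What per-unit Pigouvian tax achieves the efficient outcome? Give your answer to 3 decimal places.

tax = 34.263 per unit

Social marginal benefit = demand − MEC = 236.644 - 4.245q.
Set SMB = MC: 236.644 - 4.245q = 7.222 + 2.718q → q* = 32.9487.
The Pigouvian tax equals MEC at q*: 1.248 + 1.002×32.9487 = 34.2626.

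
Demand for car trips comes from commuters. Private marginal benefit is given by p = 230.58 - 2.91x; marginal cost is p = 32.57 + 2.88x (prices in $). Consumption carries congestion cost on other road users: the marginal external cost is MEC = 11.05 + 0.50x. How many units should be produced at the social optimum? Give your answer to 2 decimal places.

Social marginal benefit = demand − MEC = 219.53 - 3.41x.
Set SMB = MC: 219.53 - 3.41x = 32.57 + 2.88x → x* = 29.7234.

x* = 29.72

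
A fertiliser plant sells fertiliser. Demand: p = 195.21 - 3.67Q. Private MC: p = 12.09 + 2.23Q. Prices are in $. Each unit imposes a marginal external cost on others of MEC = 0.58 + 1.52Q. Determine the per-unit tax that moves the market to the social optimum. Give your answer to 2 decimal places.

tax = $37.97 per unit

Social marginal cost = private MC + MEC = 12.67 + 3.75Q.
Set SMC = demand: 12.67 + 3.75Q = 195.21 - 3.67Q → Q* = 24.6011.
The Pigouvian tax equals MEC at Q*: 0.58 + 1.52×24.6011 = 37.9737.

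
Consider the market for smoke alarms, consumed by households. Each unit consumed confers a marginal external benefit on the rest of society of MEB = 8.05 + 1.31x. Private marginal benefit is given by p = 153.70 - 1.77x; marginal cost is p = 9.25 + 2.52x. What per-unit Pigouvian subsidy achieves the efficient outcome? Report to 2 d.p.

Social marginal benefit = demand + MEB = 161.75 - 0.46x.
Set SMB = MC: 161.75 - 0.46x = 9.25 + 2.52x → x* = 51.1745.
The Pigouvian subsidy equals MEB at x*: 8.05 + 1.31×51.1745 = 75.0886.

subsidy = 75.09 per unit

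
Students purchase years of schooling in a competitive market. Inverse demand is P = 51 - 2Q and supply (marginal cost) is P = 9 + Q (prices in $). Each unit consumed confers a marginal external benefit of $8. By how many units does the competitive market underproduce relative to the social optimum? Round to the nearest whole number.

Market equilibrium (private): 9 + Q = 51 - 2Q → Q_m = 14.0000.
Social marginal benefit = demand + MEB = 59 - 2Q.
Set SMB = MC: 59 - 2Q = 9 + Q → Q* = 16.6667.
Gap = |14.0000 − 16.6667| = 2.6667.

3 units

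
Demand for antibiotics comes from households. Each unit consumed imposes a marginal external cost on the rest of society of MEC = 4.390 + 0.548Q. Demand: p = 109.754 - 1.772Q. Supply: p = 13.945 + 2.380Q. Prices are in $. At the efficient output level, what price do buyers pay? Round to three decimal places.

Social marginal benefit = demand − MEC = 105.364 - 2.320Q.
Set SMB = MC: 105.364 - 2.320Q = 13.945 + 2.380Q → Q* = 19.4509.
Consumer price on the demand curve at Q*: 109.754 − 1.772×19.4509 = 75.2870.

P = $75.287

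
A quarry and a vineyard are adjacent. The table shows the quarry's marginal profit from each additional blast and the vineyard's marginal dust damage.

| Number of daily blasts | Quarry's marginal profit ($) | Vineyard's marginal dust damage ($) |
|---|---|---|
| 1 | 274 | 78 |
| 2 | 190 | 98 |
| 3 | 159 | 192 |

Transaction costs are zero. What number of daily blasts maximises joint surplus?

2

Bargaining reaches the level where marginal profit last exceeds marginal dust damage.
That holds through level 2 (190 ≥ 98) but not at 3 (159 < 192).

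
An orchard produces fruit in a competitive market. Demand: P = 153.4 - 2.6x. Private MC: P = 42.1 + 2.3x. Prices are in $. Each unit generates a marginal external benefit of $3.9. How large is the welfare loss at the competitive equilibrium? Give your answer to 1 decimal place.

DWL = $1.6

Market equilibrium (private): 42.1 + 2.3x = 153.4 - 2.6x → x_m = 22.7143.
Social marginal cost = private MC − MEB = 38.2 + 2.3x.
Set SMC = demand: 38.2 + 2.3x = 153.4 - 2.6x → x* = 23.5102.
Between x* and x_m the wedge demand − SMC runs linearly from 0 to MEB(x_m), so the loss is a triangle.
DWL = ½ × 0.7959 × 3.9000 = 1.5520.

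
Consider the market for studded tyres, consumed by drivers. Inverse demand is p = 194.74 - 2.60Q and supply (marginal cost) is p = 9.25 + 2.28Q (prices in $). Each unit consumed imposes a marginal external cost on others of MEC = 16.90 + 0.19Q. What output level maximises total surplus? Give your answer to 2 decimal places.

Q* = 33.25

Social marginal benefit = demand − MEC = 177.84 - 2.79Q.
Set SMB = MC: 177.84 - 2.79Q = 9.25 + 2.28Q → Q* = 33.2525.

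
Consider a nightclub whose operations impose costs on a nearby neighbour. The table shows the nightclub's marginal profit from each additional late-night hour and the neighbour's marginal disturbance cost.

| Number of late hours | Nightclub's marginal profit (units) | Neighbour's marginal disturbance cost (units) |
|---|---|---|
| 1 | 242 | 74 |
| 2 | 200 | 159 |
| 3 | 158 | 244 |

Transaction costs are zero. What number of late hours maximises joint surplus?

Bargaining reaches the level where marginal profit last exceeds marginal disturbance cost.
That holds through level 2 (200 ≥ 159) but not at 3 (158 < 244).

2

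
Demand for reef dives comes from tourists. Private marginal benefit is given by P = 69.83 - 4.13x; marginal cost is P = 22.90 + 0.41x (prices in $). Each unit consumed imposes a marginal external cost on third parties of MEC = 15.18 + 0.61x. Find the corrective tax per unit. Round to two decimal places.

Social marginal benefit = demand − MEC = 54.65 - 4.74x.
Set SMB = MC: 54.65 - 4.74x = 22.90 + 0.41x → x* = 6.1650.
The Pigouvian tax equals MEC at x*: 15.18 + 0.61×6.1650 = 18.9407.

tax = $18.94 per unit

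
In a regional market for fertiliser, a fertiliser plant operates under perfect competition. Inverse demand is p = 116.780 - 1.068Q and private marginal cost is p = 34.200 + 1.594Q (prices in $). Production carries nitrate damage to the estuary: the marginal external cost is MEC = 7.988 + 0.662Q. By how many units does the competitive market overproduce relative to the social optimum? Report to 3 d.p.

8.581 units

Market equilibrium (private): 34.200 + 1.594Q = 116.780 - 1.068Q → Q_m = 31.0218.
Social marginal cost = private MC + MEC = 42.188 + 2.256Q.
Set SMC = demand: 42.188 + 2.256Q = 116.780 - 1.068Q → Q* = 22.4404.
Gap = |31.0218 − 22.4404| = 8.5814.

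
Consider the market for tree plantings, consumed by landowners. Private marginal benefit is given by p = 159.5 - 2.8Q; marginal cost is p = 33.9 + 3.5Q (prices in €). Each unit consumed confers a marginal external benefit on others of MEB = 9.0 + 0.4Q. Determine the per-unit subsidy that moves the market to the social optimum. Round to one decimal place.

subsidy = €18.1 per unit

Social marginal benefit = demand + MEB = 168.5 - 2.4Q.
Set SMB = MC: 168.5 - 2.4Q = 33.9 + 3.5Q → Q* = 22.8136.
The Pigouvian subsidy equals MEB at Q*: 9.0 + 0.4×22.8136 = 18.1254.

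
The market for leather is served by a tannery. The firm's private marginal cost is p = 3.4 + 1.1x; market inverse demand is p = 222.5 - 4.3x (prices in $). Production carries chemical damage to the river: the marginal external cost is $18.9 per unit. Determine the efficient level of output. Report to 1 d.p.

Social marginal cost = private MC + MEC = 22.3 + 1.1x.
Set SMC = demand: 22.3 + 1.1x = 222.5 - 4.3x → x* = 37.0741.

x* = 37.1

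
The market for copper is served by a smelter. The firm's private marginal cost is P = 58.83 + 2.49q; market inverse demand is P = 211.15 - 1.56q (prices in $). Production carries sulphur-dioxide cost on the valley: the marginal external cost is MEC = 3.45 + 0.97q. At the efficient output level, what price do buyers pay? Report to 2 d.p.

P = $164.89

Social marginal cost = private MC + MEC = 62.28 + 3.46q.
Set SMC = demand: 62.28 + 3.46q = 211.15 - 1.56q → q* = 29.6554.
Consumer price on the demand curve at q*: 211.15 − 1.56×29.6554 = 164.8876.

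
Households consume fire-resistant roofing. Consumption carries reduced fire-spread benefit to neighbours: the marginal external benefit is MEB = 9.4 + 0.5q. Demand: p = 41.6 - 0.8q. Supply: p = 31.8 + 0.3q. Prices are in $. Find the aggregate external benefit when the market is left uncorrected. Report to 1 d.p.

$103.6

Market equilibrium (private): 31.8 + 0.3q = 41.6 - 0.8q → q_m = 8.9091.
Total external benefit = ∫₀^{q_m} (9.4 + 0.5q) dq = 9.4×8.9091 + ½×0.5×8.9091² = 103.5886.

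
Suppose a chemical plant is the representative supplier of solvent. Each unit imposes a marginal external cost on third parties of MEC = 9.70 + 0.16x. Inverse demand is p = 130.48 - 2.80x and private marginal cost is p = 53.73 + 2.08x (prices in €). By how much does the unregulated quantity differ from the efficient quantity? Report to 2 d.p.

2.42 units

Market equilibrium (private): 53.73 + 2.08x = 130.48 - 2.80x → x_m = 15.7275.
Social marginal cost = private MC + MEC = 63.43 + 2.24x.
Set SMC = demand: 63.43 + 2.24x = 130.48 - 2.80x → x* = 13.3036.
Gap = |15.7275 − 13.3036| = 2.4239.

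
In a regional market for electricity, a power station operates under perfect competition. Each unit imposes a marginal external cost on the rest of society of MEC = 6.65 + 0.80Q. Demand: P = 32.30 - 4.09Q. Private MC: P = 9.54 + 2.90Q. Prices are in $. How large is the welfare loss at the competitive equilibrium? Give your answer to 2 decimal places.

Market equilibrium (private): 9.54 + 2.90Q = 32.30 - 4.09Q → Q_m = 3.2561.
Social marginal cost = private MC + MEC = 16.19 + 3.70Q.
Set SMC = demand: 16.19 + 3.70Q = 32.30 - 4.09Q → Q* = 2.0680.
The welfare-loss triangle has base |Q_m − Q*| and height MEC(Q_m) (the vertical gap between SMC and demand is zero at Q* and MEC at Q_m).
DWL = ½ × 1.1881 × 9.2549 = 5.4979.

DWL = $5.50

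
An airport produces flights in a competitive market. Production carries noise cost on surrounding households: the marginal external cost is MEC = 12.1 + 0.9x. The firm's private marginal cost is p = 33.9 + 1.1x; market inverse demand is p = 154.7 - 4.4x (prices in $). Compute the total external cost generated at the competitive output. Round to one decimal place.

Market equilibrium (private): 33.9 + 1.1x = 154.7 - 4.4x → x_m = 21.9636.
Total external cost = ∫₀^{x_m} (12.1 + 0.9x) dx = 12.1×21.9636 + ½×0.9×21.9636² = 482.8394.

$482.8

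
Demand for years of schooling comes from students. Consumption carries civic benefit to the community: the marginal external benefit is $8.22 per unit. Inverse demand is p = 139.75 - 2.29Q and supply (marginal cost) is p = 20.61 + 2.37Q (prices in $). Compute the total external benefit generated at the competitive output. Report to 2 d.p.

Market equilibrium (private): 20.61 + 2.37Q = 139.75 - 2.29Q → Q_m = 25.5665.
Total external benefit = MEB × Q_m = 8.22 × 25.5665 = 210.1566.

$210.16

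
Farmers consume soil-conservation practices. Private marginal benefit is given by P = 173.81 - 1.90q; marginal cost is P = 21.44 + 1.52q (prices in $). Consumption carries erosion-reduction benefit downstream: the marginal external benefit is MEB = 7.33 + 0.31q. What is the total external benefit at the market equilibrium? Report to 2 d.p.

Market equilibrium (private): 21.44 + 1.52q = 173.81 - 1.90q → q_m = 44.5526.
Total external benefit = ∫₀^{q_m} (7.33 + 0.31q) dq = 7.33×44.5526 + ½×0.31×44.5526² = 634.2354.

$634.24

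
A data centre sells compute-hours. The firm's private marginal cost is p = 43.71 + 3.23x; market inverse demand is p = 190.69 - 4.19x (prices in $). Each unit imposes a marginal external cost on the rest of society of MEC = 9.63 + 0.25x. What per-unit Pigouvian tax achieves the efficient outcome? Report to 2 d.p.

Social marginal cost = private MC + MEC = 53.34 + 3.48x.
Set SMC = demand: 53.34 + 3.48x = 190.69 - 4.19x → x* = 17.9074.
The Pigouvian tax equals MEC at x*: 9.63 + 0.25×17.9074 = 14.1069.

tax = $14.11 per unit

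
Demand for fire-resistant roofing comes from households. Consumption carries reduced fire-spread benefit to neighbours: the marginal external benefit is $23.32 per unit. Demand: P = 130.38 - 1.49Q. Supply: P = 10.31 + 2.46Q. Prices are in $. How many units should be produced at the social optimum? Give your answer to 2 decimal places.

Social marginal benefit = demand + MEB = 153.70 - 1.49Q.
Set SMB = MC: 153.70 - 1.49Q = 10.31 + 2.46Q → Q* = 36.3013.

Q* = 36.30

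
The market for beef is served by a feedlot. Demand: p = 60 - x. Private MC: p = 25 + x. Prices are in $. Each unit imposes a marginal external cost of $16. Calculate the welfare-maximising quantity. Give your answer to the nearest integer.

Social marginal cost = private MC + MEC = 41 + x.
Set SMC = demand: 41 + x = 60 - x → x* = 9.5000.

x* = 10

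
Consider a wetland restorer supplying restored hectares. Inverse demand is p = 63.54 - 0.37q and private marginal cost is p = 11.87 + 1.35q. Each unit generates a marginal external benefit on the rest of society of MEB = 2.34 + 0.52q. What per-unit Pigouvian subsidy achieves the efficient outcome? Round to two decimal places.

subsidy = 25.74 per unit

Social marginal cost = private MC − MEB = 9.53 + 0.83q.
Set SMC = demand: 9.53 + 0.83q = 63.54 - 0.37q → q* = 45.0083.
The Pigouvian subsidy equals MEB at q*: 2.34 + 0.52×45.0083 = 25.7443.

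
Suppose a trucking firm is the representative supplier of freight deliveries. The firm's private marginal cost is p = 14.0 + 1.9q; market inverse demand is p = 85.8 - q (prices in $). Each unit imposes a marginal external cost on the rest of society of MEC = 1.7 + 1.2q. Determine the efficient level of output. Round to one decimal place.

Social marginal cost = private MC + MEC = 15.7 + 3.1q.
Set SMC = demand: 15.7 + 3.1q = 85.8 - q → q* = 17.0976.

q* = 17.1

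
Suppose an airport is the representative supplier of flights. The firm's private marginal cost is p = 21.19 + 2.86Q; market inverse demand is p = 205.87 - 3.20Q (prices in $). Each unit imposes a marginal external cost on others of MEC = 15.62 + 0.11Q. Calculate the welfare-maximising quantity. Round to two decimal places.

Social marginal cost = private MC + MEC = 36.81 + 2.97Q.
Set SMC = demand: 36.81 + 2.97Q = 205.87 - 3.20Q → Q* = 27.4003.

Q* = 27.40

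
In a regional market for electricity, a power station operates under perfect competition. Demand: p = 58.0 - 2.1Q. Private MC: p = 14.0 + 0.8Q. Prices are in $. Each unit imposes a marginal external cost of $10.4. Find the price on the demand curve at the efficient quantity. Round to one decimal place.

P = $33.7

Social marginal cost = private MC + MEC = 24.4 + 0.8Q.
Set SMC = demand: 24.4 + 0.8Q = 58.0 - 2.1Q → Q* = 11.5862.
Consumer price on the demand curve at Q*: 58.0 − 2.1×11.5862 = 33.6690.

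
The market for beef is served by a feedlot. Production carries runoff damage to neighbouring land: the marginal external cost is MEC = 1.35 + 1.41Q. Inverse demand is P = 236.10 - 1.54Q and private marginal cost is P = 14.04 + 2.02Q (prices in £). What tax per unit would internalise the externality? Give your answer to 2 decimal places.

Social marginal cost = private MC + MEC = 15.39 + 3.43Q.
Set SMC = demand: 15.39 + 3.43Q = 236.10 - 1.54Q → Q* = 44.4085.
The Pigouvian tax equals MEC at Q*: 1.35 + 1.41×44.4085 = 63.9660.

tax = £63.97 per unit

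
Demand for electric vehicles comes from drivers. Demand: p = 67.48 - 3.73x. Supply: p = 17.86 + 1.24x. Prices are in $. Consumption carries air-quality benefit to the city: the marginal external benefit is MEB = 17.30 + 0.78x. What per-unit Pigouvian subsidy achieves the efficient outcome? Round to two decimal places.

subsidy = $29.76 per unit

Social marginal benefit = demand + MEB = 84.78 - 2.95x.
Set SMB = MC: 84.78 - 2.95x = 17.86 + 1.24x → x* = 15.9714.
The Pigouvian subsidy equals MEB at x*: 17.30 + 0.78×15.9714 = 29.7577.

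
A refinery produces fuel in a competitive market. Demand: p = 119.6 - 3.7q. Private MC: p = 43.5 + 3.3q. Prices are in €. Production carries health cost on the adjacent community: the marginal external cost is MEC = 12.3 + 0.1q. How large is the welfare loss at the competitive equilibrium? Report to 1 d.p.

DWL = €12.6

Market equilibrium (private): 43.5 + 3.3q = 119.6 - 3.7q → q_m = 10.8714.
Social marginal cost = private MC + MEC = 55.8 + 3.4q.
Set SMC = demand: 55.8 + 3.4q = 119.6 - 3.7q → q* = 8.9859.
The loss is the area between SMC and demand from q* to q_m; with linear curves that's a triangle of height MEC(q_m).
DWL = ½ × 1.8855 × 13.3871 = 12.6207.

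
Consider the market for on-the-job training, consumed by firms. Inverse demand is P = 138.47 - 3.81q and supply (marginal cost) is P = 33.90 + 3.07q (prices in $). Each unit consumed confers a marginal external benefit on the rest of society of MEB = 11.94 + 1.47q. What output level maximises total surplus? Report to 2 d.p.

q* = 21.54

Social marginal benefit = demand + MEB = 150.41 - 2.34q.
Set SMB = MC: 150.41 - 2.34q = 33.90 + 3.07q → q* = 21.5360.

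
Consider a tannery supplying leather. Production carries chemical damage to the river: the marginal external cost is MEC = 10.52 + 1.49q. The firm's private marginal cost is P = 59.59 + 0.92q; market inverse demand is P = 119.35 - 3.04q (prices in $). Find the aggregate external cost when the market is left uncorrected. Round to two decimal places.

Market equilibrium (private): 59.59 + 0.92q = 119.35 - 3.04q → q_m = 15.0909.
Total external cost = ∫₀^{q_m} (10.52 + 1.49q) dq = 10.52×15.0909 + ½×1.49×15.0909² = 328.4190.

$328.42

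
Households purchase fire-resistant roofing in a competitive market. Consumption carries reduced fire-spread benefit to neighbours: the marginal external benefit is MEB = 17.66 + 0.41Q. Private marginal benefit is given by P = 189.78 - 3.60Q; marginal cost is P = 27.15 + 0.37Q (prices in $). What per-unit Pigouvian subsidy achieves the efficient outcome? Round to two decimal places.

Social marginal benefit = demand + MEB = 207.44 - 3.19Q.
Set SMB = MC: 207.44 - 3.19Q = 27.15 + 0.37Q → Q* = 50.6433.
The Pigouvian subsidy equals MEB at Q*: 17.66 + 0.41×50.6433 = 38.4238.

subsidy = $38.42 per unit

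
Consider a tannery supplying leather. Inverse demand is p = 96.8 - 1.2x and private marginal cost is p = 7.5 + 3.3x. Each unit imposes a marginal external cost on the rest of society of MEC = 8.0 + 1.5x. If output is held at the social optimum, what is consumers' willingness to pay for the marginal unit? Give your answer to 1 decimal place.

P = 80.5

Social marginal cost = private MC + MEC = 15.5 + 4.8x.
Set SMC = demand: 15.5 + 4.8x = 96.8 - 1.2x → x* = 13.5500.
Consumer price on the demand curve at x*: 96.8 − 1.2×13.5500 = 80.5400.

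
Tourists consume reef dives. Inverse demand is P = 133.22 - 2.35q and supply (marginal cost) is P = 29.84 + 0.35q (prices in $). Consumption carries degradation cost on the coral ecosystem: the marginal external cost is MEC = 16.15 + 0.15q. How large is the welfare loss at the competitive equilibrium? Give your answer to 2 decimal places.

DWL = $84.09

Market equilibrium (private): 29.84 + 0.35q = 133.22 - 2.35q → q_m = 38.2889.
Social marginal benefit = demand − MEC = 117.07 - 2.50q.
Set SMB = MC: 117.07 - 2.50q = 29.84 + 0.35q → q* = 30.6070.
The welfare-loss triangle has base |q_m − q*| and height MEC(q_m) (the vertical gap between SMB and MC is zero at q* and MEC at q_m).
DWL = ½ × 7.6819 × 21.8933 = 84.0911.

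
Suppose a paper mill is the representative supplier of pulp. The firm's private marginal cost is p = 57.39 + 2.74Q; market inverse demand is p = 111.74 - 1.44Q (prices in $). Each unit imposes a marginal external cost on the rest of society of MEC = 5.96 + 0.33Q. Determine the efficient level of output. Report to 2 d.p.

Q* = 10.73

Social marginal cost = private MC + MEC = 63.35 + 3.07Q.
Set SMC = demand: 63.35 + 3.07Q = 111.74 - 1.44Q → Q* = 10.7295.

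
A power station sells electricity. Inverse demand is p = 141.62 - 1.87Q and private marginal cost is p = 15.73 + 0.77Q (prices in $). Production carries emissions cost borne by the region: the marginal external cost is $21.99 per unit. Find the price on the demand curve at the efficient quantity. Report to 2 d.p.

Social marginal cost = private MC + MEC = 37.72 + 0.77Q.
Set SMC = demand: 37.72 + 0.77Q = 141.62 - 1.87Q → Q* = 39.3561.
Consumer price on the demand curve at Q*: 141.62 − 1.87×39.3561 = 68.0241.

P = $68.02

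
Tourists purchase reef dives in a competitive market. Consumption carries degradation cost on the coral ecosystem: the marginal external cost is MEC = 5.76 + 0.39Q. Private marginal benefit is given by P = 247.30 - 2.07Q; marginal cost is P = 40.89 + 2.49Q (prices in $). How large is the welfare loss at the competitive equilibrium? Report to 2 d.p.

DWL = $55.37

Market equilibrium (private): 40.89 + 2.49Q = 247.30 - 2.07Q → Q_m = 45.2654.
Social marginal benefit = demand − MEC = 241.54 - 2.46Q.
Set SMB = MC: 241.54 - 2.46Q = 40.89 + 2.49Q → Q* = 40.5354.
Height of the DWL triangle at Q_m is MC(Q_m) − SMB(Q_m) = MEC(Q_m) = 23.4135.
DWL = ½ × 4.7300 × 23.4135 = 55.3729.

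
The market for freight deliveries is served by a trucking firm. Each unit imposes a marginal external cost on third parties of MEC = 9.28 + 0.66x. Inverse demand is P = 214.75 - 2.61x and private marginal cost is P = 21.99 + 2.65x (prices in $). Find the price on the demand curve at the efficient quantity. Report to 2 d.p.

Social marginal cost = private MC + MEC = 31.27 + 3.31x.
Set SMC = demand: 31.27 + 3.31x = 214.75 - 2.61x → x* = 30.9932.
Consumer price on the demand curve at x*: 214.75 − 2.61×30.9932 = 133.8577.

P = $133.86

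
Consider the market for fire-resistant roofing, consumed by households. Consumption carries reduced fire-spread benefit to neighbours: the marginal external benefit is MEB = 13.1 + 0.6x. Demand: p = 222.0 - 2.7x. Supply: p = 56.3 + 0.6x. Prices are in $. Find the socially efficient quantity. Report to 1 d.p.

x* = 66.2

Social marginal benefit = demand + MEB = 235.1 - 2.1x.
Set SMB = MC: 235.1 - 2.1x = 56.3 + 0.6x → x* = 66.2222.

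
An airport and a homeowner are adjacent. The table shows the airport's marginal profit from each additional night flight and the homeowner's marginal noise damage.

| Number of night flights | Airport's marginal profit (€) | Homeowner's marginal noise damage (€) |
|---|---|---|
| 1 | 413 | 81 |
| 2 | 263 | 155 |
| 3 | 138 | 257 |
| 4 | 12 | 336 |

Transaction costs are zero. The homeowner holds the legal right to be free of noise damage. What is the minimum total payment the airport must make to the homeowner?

Efficient level: marginal profit ≥ marginal noise damage through level 2, so k* = 2.
With the homeowner holding the right, the airport must at least compensate total damage at k*: 81 + 155 = 236.

€236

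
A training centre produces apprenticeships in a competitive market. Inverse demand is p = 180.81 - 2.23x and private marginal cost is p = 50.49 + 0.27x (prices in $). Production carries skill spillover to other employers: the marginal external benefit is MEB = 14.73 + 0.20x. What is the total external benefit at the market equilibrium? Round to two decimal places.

Market equilibrium (private): 50.49 + 0.27x = 180.81 - 2.23x → x_m = 52.1280.
Total external benefit = ∫₀^{x_m} (14.73 + 0.20x) dx = 14.73×52.1280 + ½×0.20×52.1280² = 1039.5783.

$1039.58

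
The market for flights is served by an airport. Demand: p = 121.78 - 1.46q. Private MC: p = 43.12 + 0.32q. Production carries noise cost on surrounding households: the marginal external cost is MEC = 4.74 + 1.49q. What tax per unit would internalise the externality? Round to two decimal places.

Social marginal cost = private MC + MEC = 47.86 + 1.81q.
Set SMC = demand: 47.86 + 1.81q = 121.78 - 1.46q → q* = 22.6055.
The Pigouvian tax equals MEC at q*: 4.74 + 1.49×22.6055 = 38.4222.

tax = 38.42 per unit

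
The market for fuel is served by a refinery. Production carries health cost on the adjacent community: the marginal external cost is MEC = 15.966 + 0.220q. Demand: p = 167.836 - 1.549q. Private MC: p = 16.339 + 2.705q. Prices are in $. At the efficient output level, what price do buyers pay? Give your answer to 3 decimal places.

Social marginal cost = private MC + MEC = 32.305 + 2.925q.
Set SMC = demand: 32.305 + 2.925q = 167.836 - 1.549q → q* = 30.2930.
Consumer price on the demand curve at q*: 167.836 − 1.549×30.2930 = 120.9121.

P = $120.912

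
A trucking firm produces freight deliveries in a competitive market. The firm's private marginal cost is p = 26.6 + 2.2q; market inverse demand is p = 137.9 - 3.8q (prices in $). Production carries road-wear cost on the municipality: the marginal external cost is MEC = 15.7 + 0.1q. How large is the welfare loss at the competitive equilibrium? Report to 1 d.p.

Market equilibrium (private): 26.6 + 2.2q = 137.9 - 3.8q → q_m = 18.5500.
Social marginal cost = private MC + MEC = 42.3 + 2.3q.
Set SMC = demand: 42.3 + 2.3q = 137.9 - 3.8q → q* = 15.6721.
Height of the DWL triangle at q_m is SMC(q_m) − demand(q_m) = MEC(q_m) = 17.5550.
DWL = ½ × 2.8779 × 17.5550 = 25.2608.

DWL = $25.3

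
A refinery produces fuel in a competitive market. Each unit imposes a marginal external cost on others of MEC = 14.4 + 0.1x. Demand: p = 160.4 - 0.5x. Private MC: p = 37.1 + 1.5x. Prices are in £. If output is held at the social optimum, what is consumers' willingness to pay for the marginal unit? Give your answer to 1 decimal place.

P = £134.5

Social marginal cost = private MC + MEC = 51.5 + 1.6x.
Set SMC = demand: 51.5 + 1.6x = 160.4 - 0.5x → x* = 51.8571.
Consumer price on the demand curve at x*: 160.4 − 0.5×51.8571 = 134.4715.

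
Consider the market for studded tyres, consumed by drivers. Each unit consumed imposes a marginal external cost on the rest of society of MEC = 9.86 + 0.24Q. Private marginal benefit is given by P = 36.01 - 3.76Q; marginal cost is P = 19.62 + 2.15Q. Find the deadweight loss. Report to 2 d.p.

Market equilibrium (private): 19.62 + 2.15Q = 36.01 - 3.76Q → Q_m = 2.7733.
Social marginal benefit = demand − MEC = 26.15 - 4.00Q.
Set SMB = MC: 26.15 - 4.00Q = 19.62 + 2.15Q → Q* = 1.0618.
Between Q* and Q_m the wedge MC − SMB runs linearly from 0 to MEC(Q_m), so the loss is a triangle.
DWL = ½ × 1.7115 × 10.5256 = 9.0073.

DWL = 9.01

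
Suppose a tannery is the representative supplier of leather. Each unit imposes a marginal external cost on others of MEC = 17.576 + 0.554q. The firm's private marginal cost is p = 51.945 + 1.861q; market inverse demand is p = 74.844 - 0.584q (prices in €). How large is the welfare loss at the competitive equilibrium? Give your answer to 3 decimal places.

Market equilibrium (private): 51.945 + 1.861q = 74.844 - 0.584q → q_m = 9.3656.
Social marginal cost = private MC + MEC = 69.521 + 2.415q.
Set SMC = demand: 69.521 + 2.415q = 74.844 - 0.584q → q* = 1.7749.
Between q* and q_m the wedge SMC − demand runs linearly from 0 to MEC(q_m), so the loss is a triangle.
DWL = ½ × 7.5907 × 22.7646 = 86.3996.

DWL = €86.400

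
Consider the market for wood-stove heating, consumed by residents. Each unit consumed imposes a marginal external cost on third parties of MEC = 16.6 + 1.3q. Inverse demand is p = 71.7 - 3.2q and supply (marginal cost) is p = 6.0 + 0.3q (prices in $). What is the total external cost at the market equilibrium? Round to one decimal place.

$540.6

Market equilibrium (private): 6.0 + 0.3q = 71.7 - 3.2q → q_m = 18.7714.
Total external cost = ∫₀^{q_m} (16.6 + 1.3q) dq = 16.6×18.7714 + ½×1.3×18.7714² = 540.6428.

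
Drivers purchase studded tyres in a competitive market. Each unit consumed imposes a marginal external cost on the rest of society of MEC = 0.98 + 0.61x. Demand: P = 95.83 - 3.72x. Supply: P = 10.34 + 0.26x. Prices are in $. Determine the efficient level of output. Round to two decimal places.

x* = 18.41

Social marginal benefit = demand − MEC = 94.85 - 4.33x.
Set SMB = MC: 94.85 - 4.33x = 10.34 + 0.26x → x* = 18.4118.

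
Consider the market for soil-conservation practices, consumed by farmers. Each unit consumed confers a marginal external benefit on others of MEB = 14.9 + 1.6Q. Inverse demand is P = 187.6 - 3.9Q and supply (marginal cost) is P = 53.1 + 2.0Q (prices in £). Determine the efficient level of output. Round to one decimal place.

Social marginal benefit = demand + MEB = 202.5 - 2.3Q.
Set SMB = MC: 202.5 - 2.3Q = 53.1 + 2.0Q → Q* = 34.7442.

Q* = 34.7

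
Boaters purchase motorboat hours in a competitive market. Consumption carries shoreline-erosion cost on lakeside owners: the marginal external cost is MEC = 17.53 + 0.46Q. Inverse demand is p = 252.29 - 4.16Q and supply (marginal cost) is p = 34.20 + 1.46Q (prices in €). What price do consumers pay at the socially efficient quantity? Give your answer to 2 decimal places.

Social marginal benefit = demand − MEC = 234.76 - 4.62Q.
Set SMB = MC: 234.76 - 4.62Q = 34.20 + 1.46Q → Q* = 32.9868.
Consumer price on the demand curve at Q*: 252.29 − 4.16×32.9868 = 115.0649.

P = €115.06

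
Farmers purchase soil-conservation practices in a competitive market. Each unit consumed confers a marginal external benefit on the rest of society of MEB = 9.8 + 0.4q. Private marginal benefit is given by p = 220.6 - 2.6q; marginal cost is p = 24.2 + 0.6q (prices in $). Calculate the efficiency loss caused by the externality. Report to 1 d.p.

Market equilibrium (private): 24.2 + 0.6q = 220.6 - 2.6q → q_m = 61.3750.
Social marginal benefit = demand + MEB = 230.4 - 2.2q.
Set SMB = MC: 230.4 - 2.2q = 24.2 + 0.6q → q* = 73.6429.
Height of the DWL triangle at q_m is SMB(q_m) − MC(q_m) = MEB(q_m) = 34.3500.
DWL = ½ × 12.2679 × 34.3500 = 210.7012.

DWL = $210.7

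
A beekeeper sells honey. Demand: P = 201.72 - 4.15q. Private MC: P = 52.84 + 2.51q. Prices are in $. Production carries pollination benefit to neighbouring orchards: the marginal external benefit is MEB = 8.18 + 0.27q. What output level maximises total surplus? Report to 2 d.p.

q* = 24.58

Social marginal cost = private MC − MEB = 44.66 + 2.24q.
Set SMC = demand: 44.66 + 2.24q = 201.72 - 4.15q → q* = 24.5790.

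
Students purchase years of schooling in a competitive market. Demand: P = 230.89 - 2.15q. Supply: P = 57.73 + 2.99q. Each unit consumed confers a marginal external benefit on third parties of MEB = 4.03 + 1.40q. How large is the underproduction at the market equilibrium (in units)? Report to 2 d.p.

13.69 units

Market equilibrium (private): 57.73 + 2.99q = 230.89 - 2.15q → q_m = 33.6887.
Social marginal benefit = demand + MEB = 234.92 - 0.75q.
Set SMB = MC: 234.92 - 0.75q = 57.73 + 2.99q → q* = 47.3770.
Gap = |33.6887 − 47.3770| = 13.6883.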